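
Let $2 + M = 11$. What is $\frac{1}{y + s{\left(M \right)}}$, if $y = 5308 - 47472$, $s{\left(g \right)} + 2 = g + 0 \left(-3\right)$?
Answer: $- \frac{1}{42157} \approx -2.3721 \cdot 10^{-5}$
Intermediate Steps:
$M = 9$ ($M = -2 + 11 = 9$)
$s{\left(g \right)} = -2 + g$ ($s{\left(g \right)} = -2 + \left(g + 0 \left(-3\right)\right) = -2 + \left(g + 0\right) = -2 + g$)
$y = -42164$ ($y = 5308 - 47472 = -42164$)
$\frac{1}{y + s{\left(M \right)}} = \frac{1}{-42164 + \left(-2 + 9\right)} = \frac{1}{-42164 + 7} = \frac{1}{-42157} = - \frac{1}{42157}$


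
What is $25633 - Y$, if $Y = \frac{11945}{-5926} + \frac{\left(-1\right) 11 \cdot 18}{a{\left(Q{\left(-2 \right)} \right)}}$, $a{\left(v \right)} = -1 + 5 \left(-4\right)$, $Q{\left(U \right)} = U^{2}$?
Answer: $\frac{1063000605}{41482} \approx 25626.0$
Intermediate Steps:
$a{\left(v \right)} = -21$ ($a{\left(v \right)} = -1 - 20 = -21$)
$Y = \frac{307501}{41482}$ ($Y = \frac{11945}{-5926} + \frac{\left(-1\right) 11 \cdot 18}{-21} = 11945 \left(- \frac{1}{5926}\right) + \left(-11\right) 18 \left(- \frac{1}{21}\right) = - \frac{11945}{5926} - - \frac{66}{7} = - \frac{11945}{5926} + \frac{66}{7} = \frac{307501}{41482} \approx 7.4129$)
$25633 - Y = 25633 - \frac{307501}{41482} = \frac{1063000605}{41482}$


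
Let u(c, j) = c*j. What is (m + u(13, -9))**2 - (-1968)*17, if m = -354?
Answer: 255297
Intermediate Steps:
(m + u(13, -9))**2 - (-1968)*17 = (-354 + 13*(-9))**2 - (-1968)*17 = (-354 - 117)**2 - 1*(-33456) = (-471)**2 + 33456 = 221841 + 33456 = 255297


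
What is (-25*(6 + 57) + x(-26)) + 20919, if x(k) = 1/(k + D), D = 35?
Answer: 174097/9 ≈ 19344.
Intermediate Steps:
x(k) = 1/(35 + k) (x(k) = 1/(k + 35) = 1/(35 + k))
(-25*(6 + 57) + x(-26)) + 20919 = (-25*(6 + 57) + 1/(35 - 26)) + 20919 = (-25*63 + 1/9) + 20919 = (-1575 + ⅑) + 20919 = -14174/9 + 20919 = 174097/9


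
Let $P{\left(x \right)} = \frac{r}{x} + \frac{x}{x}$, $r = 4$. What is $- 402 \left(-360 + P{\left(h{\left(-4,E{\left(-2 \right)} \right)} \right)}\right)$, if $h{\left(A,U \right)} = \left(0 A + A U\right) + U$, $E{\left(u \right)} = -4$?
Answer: $144184$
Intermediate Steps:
$h{\left(A,U \right)} = U + A U$ ($h{\left(A,U \right)} = \left(0 + A U\right) + U = A U + U = U + A U$)
$P{\left(x \right)} = 1 + \frac{4}{x}$ ($P{\left(x \right)} = \frac{4}{x} + \frac{x}{x} = \frac{4}{x} + 1 = 1 + \frac{4}{x}$)
$- 402 \left(-360 + P{\left(h{\left(-4,E{\left(-2 \right)} \right)} \right)}\right) = - 402 \left(-360 + \frac{4 - 4 \left(1 - 4\right)}{\left(-4\right) \left(1 - 4\right)}\right) = - 402 \left(-360 + \frac{4 - -12}{\left(-4\right) \left(-3\right)}\right) = - 402 \left(-360 + \frac{4 + 12}{12}\right) = - 402 \left(-360 + \frac{1}{12} \cdot 16\right) = - 402 \left(-360 + \frac{4}{3}\right) = \left(-402\right) \left(- \frac{1076}{3}\right) = 144184$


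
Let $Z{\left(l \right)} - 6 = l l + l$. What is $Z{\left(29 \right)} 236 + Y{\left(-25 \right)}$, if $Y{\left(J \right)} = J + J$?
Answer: $206686$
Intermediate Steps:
$Y{\left(J \right)} = 2 J$
$Z{\left(l \right)} = 6 + l + l^{2}$ ($Z{\left(l \right)} = 6 + \left(l l + l\right) = 6 + \left(l^{2} + l\right) = 6 + \left(l + l^{2}\right) = 6 + l + l^{2}$)
$Z{\left(29 \right)} 236 + Y{\left(-25 \right)} = \left(6 + 29 + 29^{2}\right) 236 + 2 \left(-25\right) = \left(6 + 29 + 841\right) 236 - 50 = 876 \cdot 236 - 50 = 206736 - 50 = 206686$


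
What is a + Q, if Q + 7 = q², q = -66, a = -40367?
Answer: -36018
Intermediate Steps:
Q = 4349 (Q = -7 + (-66)² = -7 + 4356 = 4349)
a + Q = -40367 + 4349 = -36018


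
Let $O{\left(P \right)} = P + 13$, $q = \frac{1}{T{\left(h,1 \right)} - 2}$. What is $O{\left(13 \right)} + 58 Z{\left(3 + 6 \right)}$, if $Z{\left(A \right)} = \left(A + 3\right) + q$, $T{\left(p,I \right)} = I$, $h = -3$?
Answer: $664$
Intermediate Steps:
$q = -1$ ($q = \frac{1}{1 - 2} = \frac{1}{-1} = -1$)
$Z{\left(A \right)} = 2 + A$ ($Z{\left(A \right)} = \left(A + 3\right) - 1 = \left(3 + A\right) - 1 = 2 + A$)
$O{\left(P \right)} = 13 + P$
$O{\left(13 \right)} + 58 Z{\left(3 + 6 \right)} = \left(13 + 13\right) + 58 \left(2 + \left(3 + 6\right)\right) = 26 + 58 \left(2 + 9\right) = 26 + 58 \cdot 11 = 26 + 638 = 664$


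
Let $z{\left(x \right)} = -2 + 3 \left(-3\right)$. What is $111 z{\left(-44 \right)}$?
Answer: $-1221$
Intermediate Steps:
$z{\left(x \right)} = -11$ ($z{\left(x \right)} = -2 - 9 = -11$)
$111 z{\left(-44 \right)} = 111 \left(-11\right) = -1221$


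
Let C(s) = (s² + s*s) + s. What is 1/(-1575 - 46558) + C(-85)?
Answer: 691430544/48133 ≈ 14365.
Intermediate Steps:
C(s) = s + 2*s² (C(s) = (s² + s²) + s = 2*s² + s = s + 2*s²)
1/(-1575 - 46558) + C(-85) = 1/(-1575 - 46558) - 85*(1 + 2*(-85)) = 1/(-48133) - 85*(1 - 170) = -1/48133 - 85*(-169) = -1/48133 + 14365 = 691430544/48133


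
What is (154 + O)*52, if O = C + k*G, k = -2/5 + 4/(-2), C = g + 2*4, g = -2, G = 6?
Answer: 37856/5 ≈ 7571.2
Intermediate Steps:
C = 6 (C = -2 + 2*4 = -2 + 8 = 6)
k = -12/5 (k = -2*⅕ + 4*(-½) = -⅖ - 2 = -12/5 ≈ -2.4000)
O = -42/5 (O = 6 - 12/5*6 = 6 - 72/5 = -42/5 ≈ -8.4000)
(154 + O)*52 = (154 - 42/5)*52 = (728/5)*52 = 37856/5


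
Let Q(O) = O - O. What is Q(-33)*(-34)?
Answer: 0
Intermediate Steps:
Q(O) = 0
Q(-33)*(-34) = 0*(-34) = 0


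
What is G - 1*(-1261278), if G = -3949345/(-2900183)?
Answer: 3657940963219/2900183 ≈ 1.2613e+6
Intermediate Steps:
G = 3949345/2900183 (G = -3949345*(-1/2900183) = 3949345/2900183 ≈ 1.3618)
G - 1*(-1261278) = 3949345/2900183 - 1*(-1261278) = 3949345/2900183 + 1261278 = 3657940963219/2900183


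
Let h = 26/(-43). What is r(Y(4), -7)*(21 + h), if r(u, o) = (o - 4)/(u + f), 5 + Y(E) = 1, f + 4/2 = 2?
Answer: 9647/172 ≈ 56.087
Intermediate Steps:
f = 0 (f = -2 + 2 = 0)
Y(E) = -4 (Y(E) = -5 + 1 = -4)
r(u, o) = (-4 + o)/u (r(u, o) = (o - 4)/(u + 0) = (-4 + o)/u)
h = -26/43 (h = 26*(-1/43) = -26/43 ≈ -0.60465)
r(Y(4), -7)*(21 + h) = ((-4 - 7)/(-4))*(21 - 26/43) = -¼*(-11)*(877/43) = (11/4)*(877/43) = 9647/172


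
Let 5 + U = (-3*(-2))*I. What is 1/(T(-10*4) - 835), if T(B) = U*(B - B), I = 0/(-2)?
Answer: -1/835 ≈ -0.0011976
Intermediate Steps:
I = 0 (I = 0*(-1/2) = 0)
U = -5 (U = -5 - 3*(-2)*0 = -5 + 6*0 = -5 + 0 = -5)
T(B) = 0 (T(B) = -5*(B - B) = -5*0 = 0)
1/(T(-10*4) - 835) = 1/(0 - 835) = 1/(-835) = -1/835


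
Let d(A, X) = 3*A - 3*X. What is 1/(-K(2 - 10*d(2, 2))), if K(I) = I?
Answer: -1/2 ≈ -0.50000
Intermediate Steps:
d(A, X) = -3*X + 3*A
1/(-K(2 - 10*d(2, 2))) = 1/(-(2 - 10*(-3*2 + 3*2))) = 1/(-(2 - 10*(-6 + 6))) = 1/(-(2 - 10*0)) = 1/(-(2 + 0)) = 1/(-1*2) = 1/(-2) = -1/2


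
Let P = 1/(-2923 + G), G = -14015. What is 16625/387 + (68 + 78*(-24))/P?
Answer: 11825247449/387 ≈ 3.0556e+7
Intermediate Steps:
P = -1/16938 (P = 1/(-2923 - 14015) = 1/(-16938) = -1/16938 ≈ -5.9039e-5)
16625/387 + (68 + 78*(-24))/P = 16625/387 + (68 + 78*(-24))/(-1/16938) = 16625*(1/387) + (68 - 1872)*(-16938) = 16625/387 - 1804*(-16938) = 16625/387 + 30556152 = 11825247449/387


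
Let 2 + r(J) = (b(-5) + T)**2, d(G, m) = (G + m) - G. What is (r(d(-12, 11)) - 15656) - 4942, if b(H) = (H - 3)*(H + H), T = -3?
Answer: -14671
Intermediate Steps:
b(H) = 2*H*(-3 + H) (b(H) = (-3 + H)*(2*H) = 2*H*(-3 + H))
d(G, m) = m
r(J) = 5927 (r(J) = -2 + (2*(-5)*(-3 - 5) - 3)**2 = -2 + (2*(-5)*(-8) - 3)**2 = -2 + (80 - 3)**2 = -2 + 77**2 = -2 + 5929 = 5927)
(r(d(-12, 11)) - 15656) - 4942 = (5927 - 15656) - 4942 = -9729 - 4942 = -14671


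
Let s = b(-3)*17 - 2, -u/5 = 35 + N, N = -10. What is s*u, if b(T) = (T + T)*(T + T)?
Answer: -76250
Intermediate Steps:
b(T) = 4*T² (b(T) = (2*T)*(2*T) = 4*T²)
u = -125 (u = -5*(35 - 10) = -5*25 = -125)
s = 610 (s = (4*(-3)²)*17 - 2 = (4*9)*17 - 2 = 36*17 - 2 = 612 - 2 = 610)
s*u = 610*(-125) = -76250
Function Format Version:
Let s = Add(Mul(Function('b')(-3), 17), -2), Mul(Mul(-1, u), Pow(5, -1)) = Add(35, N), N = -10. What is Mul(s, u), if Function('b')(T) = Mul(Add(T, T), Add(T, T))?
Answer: -76250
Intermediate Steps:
Function('b')(T) = Mul(4, Pow(T, 2)) (Function('b')(T) = Mul(Mul(2, T), Mul(2, T)) = Mul(4, Pow(T, 2)))
u = -125 (u = Mul(-5, Add(35, -10)) = Mul(-5, 25) = -125)
s = 610 (s = Add(Mul(Mul(4, Pow(-3, 2)), 17), -2) = Add(Mul(Mul(4, 9), 17), -2) = Add(Mul(36, 17), -2) = Add(612, -2) = 610)
Mul(s, u) = Mul(610, -125) = -76250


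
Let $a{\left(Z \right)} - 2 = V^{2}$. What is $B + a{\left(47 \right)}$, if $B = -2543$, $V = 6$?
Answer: $-2505$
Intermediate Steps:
$a{\left(Z \right)} = 38$ ($a{\left(Z \right)} = 2 + 6^{2} = 2 + 36 = 38$)
$B + a{\left(47 \right)} = -2543 + 38 = -2505$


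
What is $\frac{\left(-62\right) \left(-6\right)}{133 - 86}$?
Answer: $\frac{372}{47} \approx 7.9149$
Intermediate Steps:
$\frac{\left(-62\right) \left(-6\right)}{133 - 86} = \frac{372}{47}$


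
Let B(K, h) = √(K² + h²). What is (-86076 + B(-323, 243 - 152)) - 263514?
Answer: -349590 + √112610 ≈ -3.4925e+5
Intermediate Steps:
(-86076 + B(-323, 243 - 152)) - 263514 = (-86076 + √((-323)² + (243 - 152)²)) - 263514 = (-86076 + √(104329 + 91²)) - 263514 = (-86076 + √(104329 + 8281)) - 263514 = (-86076 + √112610) - 263514 = -349590 + √112610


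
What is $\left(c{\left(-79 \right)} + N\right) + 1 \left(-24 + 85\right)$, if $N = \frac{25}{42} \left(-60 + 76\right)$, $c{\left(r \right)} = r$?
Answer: $- \frac{178}{21} \approx -8.4762$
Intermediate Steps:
$N = \frac{200}{21}$ ($N = 25 \cdot \frac{1}{42} \cdot 16 = \frac{25}{42} \cdot 16 = \frac{200}{21} \approx 9.5238$)
$\left(c{\left(-79 \right)} + N\right) + 1 \left(-24 + 85\right) = \left(-79 + \frac{200}{21}\right) + 1 \left(-24 + 85\right) = - \frac{1459}{21} + 1 \cdot 61 = - \frac{1459}{21} + 61 = - \frac{178}{21}$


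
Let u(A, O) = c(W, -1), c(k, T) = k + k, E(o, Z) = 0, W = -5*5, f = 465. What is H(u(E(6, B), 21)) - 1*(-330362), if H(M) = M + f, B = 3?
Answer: 330777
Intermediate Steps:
W = -25
c(k, T) = 2*k
u(A, O) = -50 (u(A, O) = 2*(-25) = -50)
H(M) = 465 + M (H(M) = M + 465 = 465 + M)
H(u(E(6, B), 21)) - 1*(-330362) = (465 - 50) - 1*(-330362) = 415 + 330362 = 330777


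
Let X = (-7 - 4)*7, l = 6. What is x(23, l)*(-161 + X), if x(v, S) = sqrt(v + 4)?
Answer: -714*sqrt(3) ≈ -1236.7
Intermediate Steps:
X = -77 (X = -11*7 = -77)
x(v, S) = sqrt(4 + v)
x(23, l)*(-161 + X) = sqrt(4 + 23)*(-161 - 77) = sqrt(27)*(-238) = (3*sqrt(3))*(-238) = -714*sqrt(3)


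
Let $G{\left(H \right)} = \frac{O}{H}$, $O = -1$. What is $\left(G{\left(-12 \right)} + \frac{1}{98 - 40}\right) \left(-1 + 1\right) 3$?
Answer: $0$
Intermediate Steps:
$G{\left(H \right)} = - \frac{1}{H}$
$\left(G{\left(-12 \right)} + \frac{1}{98 - 40}\right) \left(-1 + 1\right) 3 = \left(- \frac{1}{-12} + \frac{1}{98 - 40}\right) \left(-1 + 1\right) 3 = \left(\left(-1\right) \left(- \frac{1}{12}\right) + \frac{1}{58}\right) 0 \cdot 3 = \left(\frac{1}{12} + \frac{1}{58}\right) 0 = \frac{35}{348} \cdot 0 = 0$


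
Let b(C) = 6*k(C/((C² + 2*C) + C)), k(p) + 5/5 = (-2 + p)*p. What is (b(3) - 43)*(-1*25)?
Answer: 7625/6 ≈ 1270.8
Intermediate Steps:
k(p) = -1 + p*(-2 + p) (k(p) = -1 + (-2 + p)*p = -1 + p*(-2 + p))
b(C) = -6 - 12*C/(C² + 3*C) + 6*C²/(C² + 3*C)² (b(C) = 6*(-1 + (C/((C² + 2*C) + C))² - 2*C/((C² + 2*C) + C)) = 6*(-1 + (C/(C² + 3*C))² - 2*C/(C² + 3*C)) = 6*(-1 + C²/(C² + 3*C)² - 2*C/(C² + 3*C)) = -6 - 12*C/(C² + 3*C) + 6*C²/(C² + 3*C)²)
(b(3) - 43)*(-1*25) = (6*(-14 - 1*3² - 8*3)/(9 + 3² + 6*3) - 43)*(-1*25) = (6*(-14 - 1*9 - 24)/(9 + 9 + 18) - 43)*(-25) = (6*(-14 - 9 - 24)/36 - 43)*(-25) = (6*(1/36)*(-47) - 43)*(-25) = (-47/6 - 43)*(-25) = -305/6*(-25) = 7625/6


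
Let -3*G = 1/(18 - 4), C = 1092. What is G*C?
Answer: -26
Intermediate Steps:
G = -1/42 (G = -1/(3*(18 - 4)) = -1/3/14 = -1/3*1/14 = -1/42 ≈ -0.023810)
G*C = -1/42*1092 = -26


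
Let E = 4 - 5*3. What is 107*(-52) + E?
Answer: -5575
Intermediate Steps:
E = -11 (E = 4 - 15 = -11)
107*(-52) + E = 107*(-52) - 11 = -5564 - 11 = -5575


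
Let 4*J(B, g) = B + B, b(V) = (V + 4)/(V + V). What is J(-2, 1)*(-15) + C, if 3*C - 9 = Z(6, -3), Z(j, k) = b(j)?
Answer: 329/18 ≈ 18.278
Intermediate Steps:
b(V) = (4 + V)/(2*V) (b(V) = (4 + V)/((2*V)) = (4 + V)*(1/(2*V)) = (4 + V)/(2*V))
Z(j, k) = (4 + j)/(2*j)
J(B, g) = B/2 (J(B, g) = (B + B)/4 = (2*B)/4 = B/2)
C = 59/18 (C = 3 + ((1/2)*(4 + 6)/6)/3 = 3 + ((1/2)*(1/6)*10)/3 = 3 + (1/3)*(5/6) = 3 + 5/18 = 59/18 ≈ 3.2778)
J(-2, 1)*(-15) + C = ((1/2)*(-2))*(-15) + 59/18 = -1*(-15) + 59/18 = 15 + 59/18 = 329/18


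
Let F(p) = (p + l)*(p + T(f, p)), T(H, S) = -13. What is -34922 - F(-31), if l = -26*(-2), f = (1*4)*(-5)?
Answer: -33998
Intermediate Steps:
f = -20 (f = 4*(-5) = -20)
l = 52
F(p) = (-13 + p)*(52 + p) (F(p) = (p + 52)*(p - 13) = (52 + p)*(-13 + p) = (-13 + p)*(52 + p))
-34922 - F(-31) = -34922 - (-676 + (-31)² + 39*(-31)) = -34922 - (-676 + 961 - 1209) = -34922 - 1*(-924) = -34922 + 924 = -33998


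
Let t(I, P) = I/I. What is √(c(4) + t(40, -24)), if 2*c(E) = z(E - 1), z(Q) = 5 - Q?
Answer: √2 ≈ 1.4142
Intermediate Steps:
t(I, P) = 1
c(E) = 3 - E/2 (c(E) = (5 - (E - 1))/2 = (5 - (-1 + E))/2 = (5 + (1 - E))/2 = (6 - E)/2 = 3 - E/2)
√(c(4) + t(40, -24)) = √((3 - ½*4) + 1) = √((3 - 2) + 1) = √(1 + 1) = √2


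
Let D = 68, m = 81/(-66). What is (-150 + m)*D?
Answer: -113118/11 ≈ -10283.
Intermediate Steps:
m = -27/22 (m = 81*(-1/66) = -27/22 ≈ -1.2273)
(-150 + m)*D = (-150 - 27/22)*68 = -3327/22*68 = -113118/11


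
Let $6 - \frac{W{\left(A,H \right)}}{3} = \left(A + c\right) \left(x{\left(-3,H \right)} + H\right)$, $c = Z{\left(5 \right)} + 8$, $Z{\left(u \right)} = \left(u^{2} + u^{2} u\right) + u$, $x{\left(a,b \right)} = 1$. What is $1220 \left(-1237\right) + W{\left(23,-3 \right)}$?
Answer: $-1508006$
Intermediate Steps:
$Z{\left(u \right)} = u + u^{2} + u^{3}$ ($Z{\left(u \right)} = \left(u^{2} + u^{3}\right) + u = u + u^{2} + u^{3}$)
$c = 163$ ($c = 5 \left(1 + 5 + 5^{2}\right) + 8 = 5 \left(1 + 5 + 25\right) + 8 = 5 \cdot 31 + 8 = 155 + 8 = 163$)
$W{\left(A,H \right)} = 18 - 3 \left(1 + H\right) \left(163 + A\right)$ ($W{\left(A,H \right)} = 18 - 3 \left(A + 163\right) \left(1 + H\right) = 18 - 3 \left(163 + A\right) \left(1 + H\right) = 18 - 3 \left(1 + H\right) \left(163 + A\right)$)
$1220 \left(-1237\right) + W{\left(23,-3 \right)} = 1220 \left(-1237\right) - \left(-927 - 207\right) = -1509140 + \left(-471 + 1467 - 69 + 207\right) = -1509140 + 1134 = -1508006$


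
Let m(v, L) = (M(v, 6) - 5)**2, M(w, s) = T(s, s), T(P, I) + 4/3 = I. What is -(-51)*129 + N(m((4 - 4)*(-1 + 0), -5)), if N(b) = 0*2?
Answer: 6579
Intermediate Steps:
T(P, I) = -4/3 + I
M(w, s) = -4/3 + s
m(v, L) = 1/9 (m(v, L) = ((-4/3 + 6) - 5)**2 = (14/3 - 5)**2 = (-1/3)**2 = 1/9)
N(b) = 0
-(-51)*129 + N(m((4 - 4)*(-1 + 0), -5)) = -(-51)*129 + 0 = -51*(-129) + 0 = 6579 + 0 = 6579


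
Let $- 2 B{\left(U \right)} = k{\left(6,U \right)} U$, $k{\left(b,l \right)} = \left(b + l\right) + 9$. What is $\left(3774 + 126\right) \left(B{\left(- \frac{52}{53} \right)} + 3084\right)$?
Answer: $\frac{33860868600}{2809} \approx 1.2054 \cdot 10^{7}$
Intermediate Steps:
$k{\left(b,l \right)} = 9 + b + l$
$B{\left(U \right)} = - \frac{U \left(15 + U\right)}{2}$ ($B{\left(U \right)} = - \frac{\left(9 + 6 + U\right) U}{2} = - \frac{\left(15 + U\right) U}{2} = - \frac{U \left(15 + U\right)}{2}$)
$\left(3774 + 126\right) \left(B{\left(- \frac{52}{53} \right)} + 3084\right) = \left(3774 + 126\right) \left(- \frac{- \frac{52}{53} \left(15 - \frac{52}{53}\right)}{2} + 3084\right) = 3900 \left(- \frac{\left(-52\right) \frac{1}{53} \left(15 - \frac{52}{53}\right)}{2} + 3084\right) = 3900 \left(\left(- \frac{1}{2}\right) \left(- \frac{52}{53}\right) \left(15 - \frac{52}{53}\right) + 3084\right) = 3900 \left(\left(- \frac{1}{2}\right) \left(- \frac{52}{53}\right) \frac{743}{53} + 3084\right) = 3900 \left(\frac{19318}{2809} + 3084\right) = 3900 \cdot \frac{8682274}{2809} = \frac{33860868600}{2809}$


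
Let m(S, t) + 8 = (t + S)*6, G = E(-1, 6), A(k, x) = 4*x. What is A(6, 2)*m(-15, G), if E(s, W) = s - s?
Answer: -784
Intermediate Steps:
E(s, W) = 0
G = 0
m(S, t) = -8 + 6*S + 6*t (m(S, t) = -8 + (t + S)*6 = -8 + (S + t)*6 = -8 + (6*S + 6*t) = -8 + 6*S + 6*t)
A(6, 2)*m(-15, G) = (4*2)*(-8 + 6*(-15) + 6*0) = 8*(-8 - 90 + 0) = 8*(-98) = -784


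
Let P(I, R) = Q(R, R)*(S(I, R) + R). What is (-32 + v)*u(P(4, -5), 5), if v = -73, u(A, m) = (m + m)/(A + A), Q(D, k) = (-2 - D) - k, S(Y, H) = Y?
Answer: 525/8 ≈ 65.625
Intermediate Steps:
Q(D, k) = -2 - D - k
P(I, R) = (-2 - 2*R)*(I + R) (P(I, R) = (-2 - R - R)*(I + R) = (-2 - 2*R)*(I + R))
u(A, m) = m/A (u(A, m) = (2*m)/((2*A)) = (2*m)*(1/(2*A)) = m/A)
(-32 + v)*u(P(4, -5), 5) = (-32 - 73)*(5/((-2*(1 - 5)*(4 - 5)))) = -525/((-2*(-4)*(-1))) = -525/(-8) = -525*(-1)/8 = -105*(-5/8) = 525/8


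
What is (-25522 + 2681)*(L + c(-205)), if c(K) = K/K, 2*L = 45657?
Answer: -1042897219/2 ≈ -5.2145e+8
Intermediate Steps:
L = 45657/2 (L = (½)*45657 = 45657/2 ≈ 22829.)
c(K) = 1
(-25522 + 2681)*(L + c(-205)) = (-25522 + 2681)*(45657/2 + 1) = -22841*45659/2 = -1042897219/2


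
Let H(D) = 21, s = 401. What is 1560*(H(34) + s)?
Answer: 658320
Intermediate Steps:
1560*(H(34) + s) = 1560*(21 + 401) = 1560*422 = 658320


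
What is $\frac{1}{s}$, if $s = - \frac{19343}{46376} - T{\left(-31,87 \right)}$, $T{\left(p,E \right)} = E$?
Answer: $- \frac{46376}{4054055} \approx -0.011439$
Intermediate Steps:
$s = - \frac{4054055}{46376}$ ($s = - \frac{19343}{46376} - 87 = - \frac{4054055}{46376} \approx -87.417$)
$\frac{1}{s} = \frac{1}{- \frac{4054055}{46376}} = - \frac{46376}{4054055}$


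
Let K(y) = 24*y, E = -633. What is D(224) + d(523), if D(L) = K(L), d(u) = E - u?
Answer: 4220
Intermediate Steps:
d(u) = -633 - u
D(L) = 24*L
D(224) + d(523) = 24*224 + (-633 - 1*523) = 5376 + (-633 - 523) = 5376 - 1156 = 4220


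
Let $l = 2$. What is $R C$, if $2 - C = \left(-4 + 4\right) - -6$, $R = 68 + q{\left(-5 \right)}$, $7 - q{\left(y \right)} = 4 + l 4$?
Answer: $-252$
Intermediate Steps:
$q{\left(y \right)} = -5$ ($q{\left(y \right)} = 7 - \left(4 + 2 \cdot 4\right) = 7 - \left(4 + 8\right) = 7 - 12 = -5$)
$R = 63$ ($R = 68 - 5 = 63$)
$C = -4$ ($C = 2 - \left(\left(-4 + 4\right) - -6\right) = 2 - \left(0 + 6\right) = 2 - 6 = -4$)
$R C = 63 \left(-4\right) = -252$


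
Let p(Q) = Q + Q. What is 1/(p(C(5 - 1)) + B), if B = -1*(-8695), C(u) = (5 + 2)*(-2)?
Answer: 1/8667 ≈ 0.00011538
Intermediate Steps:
C(u) = -14 (C(u) = 7*(-2) = -14)
p(Q) = 2*Q
B = 8695
1/(p(C(5 - 1)) + B) = 1/(2*(-14) + 8695) = 1/(-28 + 8695) = 1/8667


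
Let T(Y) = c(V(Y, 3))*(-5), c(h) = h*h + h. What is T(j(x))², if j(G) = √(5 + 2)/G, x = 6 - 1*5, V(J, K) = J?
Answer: 1400 + 350*√7 ≈ 2326.0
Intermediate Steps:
c(h) = h + h² (c(h) = h² + h = h + h²)
x = 1 (x = 6 - 5 = 1)
j(G) = √7/G
T(Y) = -5*Y*(1 + Y) (T(Y) = (Y*(1 + Y))*(-5) = -5*Y*(1 + Y))
T(j(x))² = (-5*√7/1*(1 + √7/1))² = (-5*√7*1*(1 + √7*1))² = (-5*√7*(1 + √7))² = 175*(1 + √7)²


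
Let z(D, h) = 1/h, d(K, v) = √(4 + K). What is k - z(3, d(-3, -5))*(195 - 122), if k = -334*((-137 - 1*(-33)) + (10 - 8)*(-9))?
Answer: 40675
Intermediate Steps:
k = 40748 (k = -334*((-137 + 33) + 2*(-9)) = -334*(-104 - 18) = -334*(-122) = 40748)
k - z(3, d(-3, -5))*(195 - 122) = 40748 - (195 - 122)/(√(4 - 3)) = 40748 - 73/(√1) = 40748 - 73/1 = 40748 - 73 = 40675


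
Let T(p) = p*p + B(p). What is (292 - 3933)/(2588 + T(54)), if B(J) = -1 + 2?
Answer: -3641/5505 ≈ -0.66140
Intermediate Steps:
B(J) = 1
T(p) = 1 + p**2 (T(p) = p*p + 1 = p**2 + 1 = 1 + p**2)
(292 - 3933)/(2588 + T(54)) = (292 - 3933)/(2588 + (1 + 54**2)) = -3641/(2588 + (1 + 2916)) = -3641/(2588 + 2917) = -3641/5505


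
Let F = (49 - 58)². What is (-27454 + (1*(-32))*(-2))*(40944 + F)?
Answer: -1123674750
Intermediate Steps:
F = 81 (F = (-9)² = 81)
(-27454 + (1*(-32))*(-2))*(40944 + F) = (-27454 + (1*(-32))*(-2))*(40944 + 81) = (-27454 - 32*(-2))*41025 = (-27454 + 64)*41025 = -27390*41025 = -1123674750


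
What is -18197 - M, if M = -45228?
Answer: 27031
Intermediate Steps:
-18197 - M = -18197 - 1*(-45228) = -18197 + 45228 = 27031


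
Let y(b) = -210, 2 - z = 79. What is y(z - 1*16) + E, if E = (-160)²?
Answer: 25390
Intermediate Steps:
z = -77 (z = 2 - 1*79 = 2 - 79 = -77)
E = 25600
y(z - 1*16) + E = -210 + 25600 = 25390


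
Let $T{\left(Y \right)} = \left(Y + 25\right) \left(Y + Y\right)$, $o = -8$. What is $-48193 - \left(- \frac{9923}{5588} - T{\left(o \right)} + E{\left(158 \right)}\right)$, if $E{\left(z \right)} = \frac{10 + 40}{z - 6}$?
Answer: $- \frac{1286368092}{26543} \approx -48464.0$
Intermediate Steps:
$T{\left(Y \right)} = 2 Y \left(25 + Y\right)$ ($T{\left(Y \right)} = \left(25 + Y\right) 2 Y = 2 Y \left(25 + Y\right)$)
$E{\left(z \right)} = \frac{50}{-6 + z}$
$-48193 - \left(- \frac{9923}{5588} - T{\left(o \right)} + E{\left(158 \right)}\right) = -48193 - \left(- \frac{9923}{5588} + 16 \left(25 - 8\right) + \frac{50}{-6 + 158}\right) = -48193 + \left(\left(2 \left(-8\right) 17 - 9923 \left(- \frac{1}{5588}\right)\right) - \frac{50}{152}\right) = -48193 - \left(\frac{1510013}{5588} + 50 \cdot \frac{1}{152}\right) = -48193 + \left(\left(-272 + \frac{9923}{5588}\right) - \frac{25}{76}\right) = -48193 - \frac{7181293}{26543} = - \frac{1286368092}{26543}$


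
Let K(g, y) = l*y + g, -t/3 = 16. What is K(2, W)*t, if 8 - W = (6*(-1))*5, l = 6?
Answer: -11040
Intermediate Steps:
t = -48 (t = -3*16 = -48)
W = 38 (W = 8 - 6*(-1)*5 = 8 - (-6)*5 = 8 - 1*(-30) = 8 + 30 = 38)
K(g, y) = g + 6*y (K(g, y) = 6*y + g = g + 6*y)
K(2, W)*t = (2 + 6*38)*(-48) = (2 + 228)*(-48) = 230*(-48) = -11040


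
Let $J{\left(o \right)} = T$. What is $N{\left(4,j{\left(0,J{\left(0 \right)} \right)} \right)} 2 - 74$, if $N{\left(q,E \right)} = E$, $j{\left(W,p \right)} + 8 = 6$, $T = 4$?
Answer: $-78$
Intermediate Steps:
$J{\left(o \right)} = 4$
$j{\left(W,p \right)} = -2$ ($j{\left(W,p \right)} = -8 + 6 = -2$)
$N{\left(4,j{\left(0,J{\left(0 \right)} \right)} \right)} 2 - 74 = \left(-2\right) 2 - 74 = -4 - 74 = -78$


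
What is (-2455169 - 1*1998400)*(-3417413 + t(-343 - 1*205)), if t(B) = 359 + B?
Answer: 15220526321538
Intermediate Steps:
(-2455169 - 1*1998400)*(-3417413 + t(-343 - 1*205)) = (-2455169 - 1*1998400)*(-3417413 + (359 + (-343 - 1*205))) = (-2455169 - 1998400)*(-3417413 + (359 + (-343 - 205))) = -4453569*(-3417413 + (359 - 548)) = -4453569*(-3417413 - 189) = -4453569*(-3417602) = 15220526321538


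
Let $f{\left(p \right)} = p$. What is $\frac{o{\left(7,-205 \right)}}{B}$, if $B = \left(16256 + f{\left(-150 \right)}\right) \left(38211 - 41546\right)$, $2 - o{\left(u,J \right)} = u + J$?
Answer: $- \frac{20}{5371351} \approx -3.7235 \cdot 10^{-6}$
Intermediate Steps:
$o{\left(u,J \right)} = 2 - J - u$ ($o{\left(u,J \right)} = 2 - \left(u + J\right) = 2 - \left(J + u\right) = 2 - J - u$)
$B = -53713510$ ($B = \left(16256 - 150\right) \left(38211 - 41546\right) = 16106 \left(-3335\right) = -53713510$)
$\frac{o{\left(7,-205 \right)}}{B} = \frac{2 - -205 - 7}{-53713510} = \left(2 + 205 - 7\right) \left(- \frac{1}{53713510}\right) = 200 \left(- \frac{1}{53713510}\right) = - \frac{20}{5371351}$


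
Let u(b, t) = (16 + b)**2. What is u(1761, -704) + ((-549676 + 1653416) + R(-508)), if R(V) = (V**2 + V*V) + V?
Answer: 4777089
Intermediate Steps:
R(V) = V + 2*V**2 (R(V) = (V**2 + V**2) + V = 2*V**2 + V = V + 2*V**2)
u(1761, -704) + ((-549676 + 1653416) + R(-508)) = (16 + 1761)**2 + ((-549676 + 1653416) - 508*(1 + 2*(-508))) = 1777**2 + (1103740 - 508*(1 - 1016)) = 3157729 + (1103740 - 508*(-1015)) = 3157729 + (1103740 + 515620) = 3157729 + 1619360 = 4777089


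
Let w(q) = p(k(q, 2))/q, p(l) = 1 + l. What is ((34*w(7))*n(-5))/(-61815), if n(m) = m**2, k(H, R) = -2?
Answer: 170/86541 ≈ 0.0019644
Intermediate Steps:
w(q) = -1/q (w(q) = (1 - 2)/q = -1/q)
((34*w(7))*n(-5))/(-61815) = ((34*(-1/7))*(-5)**2)/(-61815) = ((34*(-1*1/7))*25)*(-1/61815) = ((34*(-1/7))*25)*(-1/61815) = -34/7*25*(-1/61815) = -850/7*(-1/61815) = 170/86541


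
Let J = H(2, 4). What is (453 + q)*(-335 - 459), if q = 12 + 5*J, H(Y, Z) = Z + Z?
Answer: -400970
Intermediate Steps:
H(Y, Z) = 2*Z
J = 8 (J = 2*4 = 8)
q = 52 (q = 12 + 5*8 = 12 + 40 = 52)
(453 + q)*(-335 - 459) = (453 + 52)*(-335 - 459) = 505*(-794) = -400970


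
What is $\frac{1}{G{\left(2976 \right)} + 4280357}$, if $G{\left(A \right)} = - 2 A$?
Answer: $\frac{1}{4274405} \approx 2.3395 \cdot 10^{-7}$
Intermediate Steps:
$\frac{1}{G{\left(2976 \right)} + 4280357} = \frac{1}{\left(-2\right) 2976 + 4280357} = \frac{1}{-5952 + 4280357} = \frac{1}{4274405}$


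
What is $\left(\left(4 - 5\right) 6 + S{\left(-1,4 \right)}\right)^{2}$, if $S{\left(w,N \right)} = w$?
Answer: $49$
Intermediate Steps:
$\left(\left(4 - 5\right) 6 + S{\left(-1,4 \right)}\right)^{2} = \left(\left(4 - 5\right) 6 - 1\right)^{2} = \left(\left(-1\right) 6 - 1\right)^{2} = \left(-6 - 1\right)^{2} = \left(-7\right)^{2} = 49$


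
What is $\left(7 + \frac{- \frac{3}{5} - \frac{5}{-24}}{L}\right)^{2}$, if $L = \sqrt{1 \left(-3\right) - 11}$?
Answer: $\frac{9876191}{201600} + \frac{47 i \sqrt{14}}{120} \approx 48.989 + 1.4655 i$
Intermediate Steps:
$L = i \sqrt{14}$ ($L = \sqrt{-3 - 11} = \sqrt{-14} = i \sqrt{14} \approx 3.7417 i$)
$\left(7 + \frac{- \frac{3}{5} - \frac{5}{-24}}{L}\right)^{2} = \left(7 + \frac{- \frac{3}{5} - \frac{5}{-24}}{i \sqrt{14}}\right)^{2} = \left(7 + \left(\left(-3\right) \frac{1}{5} - - \frac{5}{24}\right) \left(- \frac{i \sqrt{14}}{14}\right)\right)^{2} = \left(7 + \left(- \frac{3}{5} + \frac{5}{24}\right) \left(- \frac{i \sqrt{14}}{14}\right)\right)^{2} = \left(7 - \frac{47 \left(- \frac{i \sqrt{14}}{14}\right)}{120}\right)^{2} = \left(7 + \frac{47 i \sqrt{14}}{1680}\right)^{2}$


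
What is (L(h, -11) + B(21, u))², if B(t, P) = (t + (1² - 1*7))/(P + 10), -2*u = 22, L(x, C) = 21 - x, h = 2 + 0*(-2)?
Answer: 16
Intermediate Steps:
h = 2 (h = 2 + 0 = 2)
u = -11 (u = -½*22 = -11)
B(t, P) = (-6 + t)/(10 + P) (B(t, P) = (t + (1 - 7))/(10 + P) = (t - 6)/(10 + P) = (-6 + t)/(10 + P))
(L(h, -11) + B(21, u))² = ((21 - 1*2) + (-6 + 21)/(10 - 11))² = ((21 - 2) + 15/(-1))² = (19 - 1*15)² = (19 - 15)² = 4² = 16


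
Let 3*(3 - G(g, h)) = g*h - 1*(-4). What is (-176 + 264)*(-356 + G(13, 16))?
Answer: -111848/3 ≈ -37283.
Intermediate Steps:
G(g, h) = 5/3 - g*h/3 (G(g, h) = 3 - (g*h - 1*(-4))/3 = 3 - (g*h + 4)/3 = 3 - (4 + g*h)/3 = 3 + (-4/3 - g*h/3) = 5/3 - g*h/3)
(-176 + 264)*(-356 + G(13, 16)) = (-176 + 264)*(-356 + (5/3 - ⅓*13*16)) = 88*(-356 + (5/3 - 208/3)) = 88*(-356 - 203/3) = 88*(-1271/3) = -111848/3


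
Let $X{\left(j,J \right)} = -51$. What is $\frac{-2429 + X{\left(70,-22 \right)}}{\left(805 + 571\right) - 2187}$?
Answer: $\frac{2480}{811} \approx 3.058$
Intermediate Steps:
$\frac{-2429 + X{\left(70,-22 \right)}}{\left(805 + 571\right) - 2187} = \frac{-2429 - 51}{\left(805 + 571\right) - 2187} = - \frac{2480}{1376 - 2187} = - \frac{2480}{-811} = \left(-2480\right) \left(- \frac{1}{811}\right) = \frac{2480}{811}$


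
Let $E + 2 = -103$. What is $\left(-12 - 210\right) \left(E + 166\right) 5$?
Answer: $-67710$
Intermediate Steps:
$E = -105$ ($E = -2 - 103 = -105$)
$\left(-12 - 210\right) \left(E + 166\right) 5 = \left(-12 - 210\right) \left(-105 + 166\right) 5 = \left(-12 - 210\right) 61 \cdot 5 = \left(-222\right) 61 \cdot 5 = \left(-13542\right) 5 = -67710$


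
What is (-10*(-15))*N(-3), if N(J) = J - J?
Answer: 0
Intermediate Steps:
N(J) = 0
(-10*(-15))*N(-3) = -10*(-15)*0 = 150*0 = 0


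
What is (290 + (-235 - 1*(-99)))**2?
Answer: 23716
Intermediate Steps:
(290 + (-235 - 1*(-99)))**2 = (290 + (-235 + 99))**2 = (290 - 136)**2 = 154**2 = 23716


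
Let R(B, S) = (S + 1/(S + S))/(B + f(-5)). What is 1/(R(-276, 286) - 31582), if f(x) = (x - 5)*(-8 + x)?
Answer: -1144/36132049 ≈ -3.1662e-5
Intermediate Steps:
f(x) = (-8 + x)*(-5 + x) (f(x) = (-5 + x)*(-8 + x) = (-8 + x)*(-5 + x))
R(B, S) = (S + 1/(2*S))/(130 + B) (R(B, S) = (S + 1/(S + S))/(B + (40 + (-5)**2 - 13*(-5))) = (S + 1/(2*S))/(B + (40 + 25 + 65)) = (S + 1/(2*S))/(B + 130) = (S + 1/(2*S))/(130 + B))
1/(R(-276, 286) - 31582) = 1/((1/2 + 286**2)/(286*(130 - 276)) - 31582) = 1/((1/286)*(1/2 + 81796)/(-146) - 31582) = 1/((1/286)*(-1/146)*(163593/2) - 31582) = 1/(-2241/1144 - 31582) = 1/(-36132049/1144) = -1144/36132049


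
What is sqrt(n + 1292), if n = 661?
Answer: 3*sqrt(217) ≈ 44.193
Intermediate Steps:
sqrt(n + 1292) = sqrt(661 + 1292) = sqrt(1953) = 3*sqrt(217)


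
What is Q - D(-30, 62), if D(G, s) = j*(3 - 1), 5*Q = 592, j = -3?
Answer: 622/5 ≈ 124.40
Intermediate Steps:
Q = 592/5 (Q = (1/5)*592 = 592/5 ≈ 118.40)
D(G, s) = -6 (D(G, s) = -3*(3 - 1) = -3*2 = -6)
Q - D(-30, 62) = 592/5 - 1*(-6) = 592/5 + 6 = 622/5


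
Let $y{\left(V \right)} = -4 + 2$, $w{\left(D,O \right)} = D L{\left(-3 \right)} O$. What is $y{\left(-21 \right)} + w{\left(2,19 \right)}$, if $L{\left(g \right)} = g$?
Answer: $-116$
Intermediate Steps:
$w{\left(D,O \right)} = - 3 D O$ ($w{\left(D,O \right)} = D \left(-3\right) O = - 3 D O$)
$y{\left(V \right)} = -2$
$y{\left(-21 \right)} + w{\left(2,19 \right)} = -2 - 6 \cdot 19 = -2 - 114 = -116$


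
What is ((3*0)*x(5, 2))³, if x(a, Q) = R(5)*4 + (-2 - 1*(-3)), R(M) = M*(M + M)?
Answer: 0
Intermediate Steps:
R(M) = 2*M² (R(M) = M*(2*M) = 2*M²)
x(a, Q) = 201 (x(a, Q) = (2*5²)*4 + (-2 - 1*(-3)) = (2*25)*4 + (-2 + 3) = 50*4 + 1 = 200 + 1 = 201)
((3*0)*x(5, 2))³ = ((3*0)*201)³ = (0*201)³ = 0³ = 0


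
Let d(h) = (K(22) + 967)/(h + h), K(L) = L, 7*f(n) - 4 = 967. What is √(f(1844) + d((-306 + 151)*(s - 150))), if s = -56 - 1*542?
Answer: √91368651513370/811580 ≈ 11.778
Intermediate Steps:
f(n) = 971/7 (f(n) = 4/7 + (⅐)*967 = 4/7 + 967/7 = 971/7)
s = -598 (s = -56 - 542 = -598)
d(h) = 989/(2*h) (d(h) = (22 + 967)/(h + h) = 989/((2*h)) = 989*(1/(2*h)) = 989/(2*h))
√(f(1844) + d((-306 + 151)*(s - 150))) = √(971/7 + 989/(2*(((-306 + 151)*(-598 - 150))))) = √(971/7 + 989/(2*((-155*(-748))))) = √(971/7 + (989/2)/115940) = √(971/7 + (989/2)*(1/115940)) = √(971/7 + 989/231880) = √(225162403/1623160) = √91368651513370/811580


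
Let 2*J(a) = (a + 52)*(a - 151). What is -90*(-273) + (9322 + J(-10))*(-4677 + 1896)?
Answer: -16497351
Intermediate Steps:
J(a) = (-151 + a)*(52 + a)/2 (J(a) = ((a + 52)*(a - 151))/2 = ((52 + a)*(-151 + a))/2 = ((-151 + a)*(52 + a))/2 = (-151 + a)*(52 + a)/2)
-90*(-273) + (9322 + J(-10))*(-4677 + 1896) = -90*(-273) + (9322 + (-3926 + (½)*(-10)² - 99/2*(-10)))*(-4677 + 1896) = -18*(-1365) + (9322 + (-3926 + (½)*100 + 495))*(-2781) = 24570 + (9322 + (-3926 + 50 + 495))*(-2781) = 24570 + (9322 - 3381)*(-2781) = 24570 + 5941*(-2781) = 24570 - 16521921 = -16497351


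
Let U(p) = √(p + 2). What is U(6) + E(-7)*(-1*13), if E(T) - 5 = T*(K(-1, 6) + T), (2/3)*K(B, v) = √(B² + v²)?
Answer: -702 + 2*√2 + 273*√37/2 ≈ 131.13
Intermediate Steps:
K(B, v) = 3*√(B² + v²)/2
E(T) = 5 + T*(T + 3*√37/2) (E(T) = 5 + T*(3*√((-1)² + 6²)/2 + T) = 5 + T*(3*√(1 + 36)/2 + T) = 5 + T*(3*√37/2 + T) = 5 + T*(T + 3*√37/2))
U(p) = √(2 + p)
U(6) + E(-7)*(-1*13) = √(2 + 6) + (5 + (-7)² + (3/2)*(-7)*√37)*(-1*13) = √8 + (5 + 49 - 21*√37/2)*(-13) = 2*√2 + (54 - 21*√37/2)*(-13) = 2*√2 + (-702 + 273*√37/2) = -702 + 2*√2 + 273*√37/2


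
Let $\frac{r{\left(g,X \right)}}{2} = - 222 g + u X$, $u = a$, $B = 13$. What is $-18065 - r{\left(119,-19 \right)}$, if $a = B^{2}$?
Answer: $41193$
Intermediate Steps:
$a = 169$ ($a = 13^{2} = 169$)
$u = 169$
$r{\left(g,X \right)} = - 444 g + 338 X$ ($r{\left(g,X \right)} = 2 \left(- 222 g + 169 X\right) = - 444 g + 338 X$)
$-18065 - r{\left(119,-19 \right)} = -18065 - \left(\left(-444\right) 119 + 338 \left(-19\right)\right) = -18065 - \left(-52836 - 6422\right) = -18065 - -59258 = -18065 + 59258 = 41193$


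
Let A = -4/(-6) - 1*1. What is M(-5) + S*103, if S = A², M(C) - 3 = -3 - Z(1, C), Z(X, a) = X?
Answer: 94/9 ≈ 10.444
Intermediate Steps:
A = -⅓ (A = -4*(-⅙) - 1 = ⅔ - 1 = -⅓ ≈ -0.33333)
M(C) = -1 (M(C) = 3 + (-3 - 1*1) = 3 + (-3 - 1) = 3 - 4 = -1)
S = ⅑ (S = (-⅓)² = ⅑ ≈ 0.11111)
M(-5) + S*103 = -1 + (⅑)*103 = -1 + 103/9 = 94/9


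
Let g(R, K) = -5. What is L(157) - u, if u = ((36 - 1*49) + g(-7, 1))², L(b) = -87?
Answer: -411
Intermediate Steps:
u = 324 (u = ((36 - 1*49) - 5)² = ((36 - 49) - 5)² = (-13 - 5)² = (-18)² = 324)
L(157) - u = -87 - 1*324 = -87 - 324 = -411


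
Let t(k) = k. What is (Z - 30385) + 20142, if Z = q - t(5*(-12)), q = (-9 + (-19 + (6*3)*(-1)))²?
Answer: -8067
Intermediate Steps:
q = 2116 (q = (-9 + (-19 + 18*(-1)))² = (-9 + (-19 - 18))² = (-9 - 37)² = (-46)² = 2116)
Z = 2176 (Z = 2116 - 5*(-12) = 2116 - 1*(-60) = 2116 + 60 = 2176)
(Z - 30385) + 20142 = (2176 - 30385) + 20142 = -28209 + 20142 = -8067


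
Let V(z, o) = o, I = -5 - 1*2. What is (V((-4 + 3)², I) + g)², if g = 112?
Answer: 11025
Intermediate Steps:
I = -7 (I = -5 - 2 = -7)
(V((-4 + 3)², I) + g)² = (-7 + 112)² = 105² = 11025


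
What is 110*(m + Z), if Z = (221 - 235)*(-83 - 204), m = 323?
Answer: 477510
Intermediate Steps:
Z = 4018 (Z = -14*(-287) = 4018)
110*(m + Z) = 110*(323 + 4018) = 110*4341 = 477510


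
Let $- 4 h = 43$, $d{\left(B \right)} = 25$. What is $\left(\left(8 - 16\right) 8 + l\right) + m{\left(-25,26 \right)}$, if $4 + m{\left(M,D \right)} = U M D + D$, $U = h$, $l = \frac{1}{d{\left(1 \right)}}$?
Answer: $\frac{347277}{50} \approx 6945.5$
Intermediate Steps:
$l = \frac{1}{25} \approx 0.04$
$h = - \frac{43}{4}$ ($h = \left(- \frac{1}{4}\right) 43 = - \frac{43}{4} \approx -10.75$)
$U = - \frac{43}{4} \approx -10.75$
$m{\left(M,D \right)} = -4 + D - \frac{43 D M}{4}$ ($m{\left(M,D \right)} = -4 + \left(- \frac{43 M}{4} D + D\right) = -4 - \left(- D + \frac{43 D M}{4}\right) = -4 + D - \frac{43 D M}{4}$)
$\left(\left(8 - 16\right) 8 + l\right) + m{\left(-25,26 \right)} = \left(\left(8 - 16\right) 8 + \frac{1}{25}\right) - \left(-22 - \frac{13975}{2}\right) = \left(\left(-8\right) 8 + \frac{1}{25}\right) + \left(-4 + 26 + \frac{13975}{2}\right) = \left(-64 + \frac{1}{25}\right) + \frac{14019}{2} = - \frac{1599}{25} + \frac{14019}{2} = \frac{347277}{50}$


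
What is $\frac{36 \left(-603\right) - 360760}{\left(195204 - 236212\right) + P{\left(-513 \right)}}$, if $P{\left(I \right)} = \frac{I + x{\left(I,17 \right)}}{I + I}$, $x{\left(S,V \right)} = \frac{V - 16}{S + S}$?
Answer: $\frac{402614884368}{43167611069} \approx 9.3268$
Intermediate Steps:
$x{\left(S,V \right)} = \frac{-16 + V}{2 S}$
$P{\left(I \right)} = \frac{I + \frac{1}{2 I}}{2 I}$ ($P{\left(I \right)} = \frac{I + \frac{-16 + 17}{2 I}}{I + I} = \frac{I + \frac{1}{2} \frac{1}{I} 1}{2 I} = \left(I + \frac{1}{2 I}\right) \frac{1}{2 I} = \frac{I + \frac{1}{2 I}}{2 I}$)
$\frac{36 \left(-603\right) - 360760}{\left(195204 - 236212\right) + P{\left(-513 \right)}} = \frac{36 \left(-603\right) - 360760}{\left(195204 - 236212\right) + \left(\frac{1}{2} + \frac{1}{4 \cdot 263169}\right)} = \frac{-21708 - 360760}{\left(195204 - 236212\right) + \left(\frac{1}{2} + \frac{1}{4} \cdot \frac{1}{263169}\right)} = - \frac{382468}{-41008 + \left(\frac{1}{2} + \frac{1}{1052676}\right)} = - \frac{382468}{-41008 + \frac{526339}{1052676}} = - \frac{382468}{- \frac{43167611069}{1052676}} = \left(-382468\right) \left(- \frac{1052676}{43167611069}\right) = \frac{402614884368}{43167611069}$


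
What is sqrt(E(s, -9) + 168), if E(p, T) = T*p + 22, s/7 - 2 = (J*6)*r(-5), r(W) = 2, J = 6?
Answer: 2*I*sqrt(1118) ≈ 66.873*I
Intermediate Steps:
s = 518 (s = 14 + 7*((6*6)*2) = 14 + 7*(36*2) = 14 + 7*72 = 14 + 504 = 518)
E(p, T) = 22 + T*p
sqrt(E(s, -9) + 168) = sqrt((22 - 9*518) + 168) = sqrt((22 - 4662) + 168) = sqrt(-4640 + 168) = sqrt(-4472) = 2*I*sqrt(1118)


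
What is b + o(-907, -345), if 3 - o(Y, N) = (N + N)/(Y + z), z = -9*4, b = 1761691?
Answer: 72229424/41 ≈ 1.7617e+6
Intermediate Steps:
z = -36
o(Y, N) = 3 - 2*N/(-36 + Y) (o(Y, N) = 3 - (N + N)/(Y - 36) = 3 - 2*N/(-36 + Y))
b + o(-907, -345) = 1761691 + (-108 - 2*(-345) + 3*(-907))/(-36 - 907) = 1761691 + (-108 + 690 - 2721)/(-943) = 1761691 - 1/943*(-2139) = 1761691 + 93/41 = 72229424/41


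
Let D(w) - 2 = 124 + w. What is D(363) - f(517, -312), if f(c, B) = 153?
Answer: 336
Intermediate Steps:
D(w) = 126 + w (D(w) = 2 + (124 + w) = 126 + w)
D(363) - f(517, -312) = (126 + 363) - 1*153 = 489 - 153 = 336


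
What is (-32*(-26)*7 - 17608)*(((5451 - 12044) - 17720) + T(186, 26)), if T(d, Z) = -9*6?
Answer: 287140728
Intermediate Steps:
T(d, Z) = -54
(-32*(-26)*7 - 17608)*(((5451 - 12044) - 17720) + T(186, 26)) = (-32*(-26)*7 - 17608)*(((5451 - 12044) - 17720) - 54) = (832*7 - 17608)*((-6593 - 17720) - 54) = (5824 - 17608)*(-24313 - 54) = -11784*(-24367) = 287140728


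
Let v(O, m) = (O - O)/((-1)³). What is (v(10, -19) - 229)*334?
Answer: -76486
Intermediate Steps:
v(O, m) = 0 (v(O, m) = 0/(-1) = 0*(-1) = 0)
(v(10, -19) - 229)*334 = (0 - 229)*334 = -229*334 = -76486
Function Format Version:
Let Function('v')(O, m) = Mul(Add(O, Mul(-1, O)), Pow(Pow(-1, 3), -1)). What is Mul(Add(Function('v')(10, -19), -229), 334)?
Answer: -76486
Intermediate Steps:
Function('v')(O, m) = 0 (Function('v')(O, m) = Mul(0, Pow(-1, -1)) = Mul(0, -1) = 0)
Mul(Add(Function('v')(10, -19), -229), 334) = Mul(Add(0, -229), 334) = Mul(-229, 334) = -76486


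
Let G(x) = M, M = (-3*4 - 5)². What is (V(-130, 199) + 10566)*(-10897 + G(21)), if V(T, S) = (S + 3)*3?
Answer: -118512576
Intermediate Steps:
M = 289 (M = (-12 - 5)² = (-17)² = 289)
G(x) = 289
V(T, S) = 9 + 3*S (V(T, S) = (3 + S)*3 = 9 + 3*S)
(V(-130, 199) + 10566)*(-10897 + G(21)) = ((9 + 3*199) + 10566)*(-10897 + 289) = ((9 + 597) + 10566)*(-10608) = (606 + 10566)*(-10608) = 11172*(-10608) = -118512576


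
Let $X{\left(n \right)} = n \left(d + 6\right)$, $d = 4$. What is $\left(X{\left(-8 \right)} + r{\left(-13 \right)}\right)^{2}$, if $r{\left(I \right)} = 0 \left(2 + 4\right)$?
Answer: $6400$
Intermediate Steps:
$r{\left(I \right)} = 0$ ($r{\left(I \right)} = 0 \cdot 6 = 0$)
$X{\left(n \right)} = 10 n$ ($X{\left(n \right)} = n \left(4 + 6\right) = n 10 = 10 n$)
$\left(X{\left(-8 \right)} + r{\left(-13 \right)}\right)^{2} = \left(10 \left(-8\right) + 0\right)^{2} = \left(-80 + 0\right)^{2} = \left(-80\right)^{2} = 6400$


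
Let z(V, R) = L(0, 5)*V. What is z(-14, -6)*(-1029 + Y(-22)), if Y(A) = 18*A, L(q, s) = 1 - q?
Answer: 19950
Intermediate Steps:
z(V, R) = V (z(V, R) = (1 - 1*0)*V = (1 + 0)*V = 1*V = V)
z(-14, -6)*(-1029 + Y(-22)) = -14*(-1029 + 18*(-22)) = -14*(-1029 - 396) = -14*(-1425) = 19950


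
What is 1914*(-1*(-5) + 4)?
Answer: 17226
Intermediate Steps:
1914*(-1*(-5) + 4) = 1914*(5 + 4) = 1914*9 = 17226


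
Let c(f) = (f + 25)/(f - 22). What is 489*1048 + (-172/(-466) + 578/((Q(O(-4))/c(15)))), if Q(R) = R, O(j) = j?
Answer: 837189174/1631 ≈ 5.1330e+5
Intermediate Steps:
c(f) = (25 + f)/(-22 + f)
489*1048 + (-172/(-466) + 578/((Q(O(-4))/c(15)))) = 489*1048 + (-172/(-466) + 578/((-4*(-22 + 15)/(25 + 15)))) = 512472 + (-172*(-1/466) + 578/((-4/(40/(-7))))) = 512472 + (86/233 + 578/((-4/((-⅐*40))))) = 512472 + (86/233 + 578/((-4/(-40/7)))) = 512472 + (86/233 + 578/((-4*(-7/40)))) = 512472 + (86/233 + 578/(7/10)) = 512472 + (86/233 + 578*(10/7)) = 512472 + (86/233 + 5780/7) = 512472 + 1347342/1631 = 837189174/1631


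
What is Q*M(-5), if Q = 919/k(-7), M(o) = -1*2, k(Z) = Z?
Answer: 1838/7 ≈ 262.57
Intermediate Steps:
M(o) = -2
Q = -919/7 (Q = 919/(-7) = 919*(-⅐) = -919/7 ≈ -131.29)
Q*M(-5) = -919/7*(-2) = 1838/7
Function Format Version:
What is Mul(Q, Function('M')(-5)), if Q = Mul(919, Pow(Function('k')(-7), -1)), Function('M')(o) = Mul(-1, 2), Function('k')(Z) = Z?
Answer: Rational(1838, 7) ≈ 262.57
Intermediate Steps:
Function('M')(o) = -2
Q = Rational(-919, 7) (Q = Mul(919, Pow(-7, -1)) = Mul(919, Rational(-1, 7)) = Rational(-919, 7) ≈ -131.29)
Mul(Q, Function('M')(-5)) = Mul(Rational(-919, 7), -2) = Rational(1838, 7)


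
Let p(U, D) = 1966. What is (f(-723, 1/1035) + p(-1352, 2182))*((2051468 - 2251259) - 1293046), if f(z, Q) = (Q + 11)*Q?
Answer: -3143974041371032/1071225 ≈ -2.9349e+9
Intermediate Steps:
f(z, Q) = Q*(11 + Q) (f(z, Q) = (11 + Q)*Q = Q*(11 + Q))
(f(-723, 1/1035) + p(-1352, 2182))*((2051468 - 2251259) - 1293046) = ((11 + 1/1035)/1035 + 1966)*((2051468 - 2251259) - 1293046) = ((11 + 1/1035)/1035 + 1966)*(-199791 - 1293046) = ((1/1035)*(11386/1035) + 1966)*(-1492837) = (11386/1071225 + 1966)*(-1492837) = (2106039736/1071225)*(-1492837) = -3143974041371032/1071225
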